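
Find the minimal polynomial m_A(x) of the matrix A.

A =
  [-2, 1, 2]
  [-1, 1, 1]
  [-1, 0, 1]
x^3

The characteristic polynomial is χ_A(x) = x^3, so the eigenvalues are known. The minimal polynomial is
  m_A(x) = Π_λ (x − λ)^{k_λ}
where k_λ is the size of the *largest* Jordan block for λ (equivalently, the smallest k with (A − λI)^k v = 0 for every generalised eigenvector v of λ).

  λ = 0: largest Jordan block has size 3, contributing (x − 0)^3

So m_A(x) = x^3 = x^3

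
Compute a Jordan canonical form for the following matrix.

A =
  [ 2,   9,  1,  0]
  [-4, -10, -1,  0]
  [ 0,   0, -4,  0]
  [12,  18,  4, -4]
J_3(-4) ⊕ J_1(-4)

The characteristic polynomial is
  det(x·I − A) = x^4 + 16*x^3 + 96*x^2 + 256*x + 256 = (x + 4)^4

Eigenvalues and multiplicities (the geometric multiplicity of λ is n − rank(A − λI), which equals the number of Jordan blocks for λ):
  λ = -4: algebraic multiplicity = 4, geometric multiplicity = 2

Determining the block sizes for each eigenvalue:
  λ = -4: with am = 4 and gm = 2, the partition is not yet determined (e.g. several partitions of 4 into 2 parts exist). Let N = A − (-4)·I. Computing rank(N^1) = 2, rank(N^2) = 1, rank(N^3) = 0; the number of blocks of size ≥ j is rank(N^{j−1}) − rank(N^j), giving [2, 1, 1]. So we have 1 block(s) of size 3, 1 block(s) of size 1 → block sizes [3, 1]

Assembling the blocks gives a Jordan form
J =
  [-4,  1,  0,  0]
  [ 0, -4,  1,  0]
  [ 0,  0, -4,  0]
  [ 0,  0,  0, -4]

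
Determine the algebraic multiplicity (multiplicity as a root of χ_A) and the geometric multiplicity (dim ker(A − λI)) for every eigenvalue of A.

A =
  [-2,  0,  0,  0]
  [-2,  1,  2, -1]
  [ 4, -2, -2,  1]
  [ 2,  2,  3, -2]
λ = -2: alg = 1, geom = 1; λ = -1: alg = 3, geom = 1

Step 1 — factor the characteristic polynomial to read off the algebraic multiplicities:
  χ_A(x) = (x + 1)^3*(x + 2)

Step 2 — compute geometric multiplicities via the rank-nullity identity g(λ) = n − rank(A − λI):
  rank(A − (-2)·I) = 3, so dim ker(A − (-2)·I) = n − 3 = 1
  rank(A − (-1)·I) = 3, so dim ker(A − (-1)·I) = n − 3 = 1

Summary:
  λ = -2: algebraic multiplicity = 1, geometric multiplicity = 1
  λ = -1: algebraic multiplicity = 3, geometric multiplicity = 1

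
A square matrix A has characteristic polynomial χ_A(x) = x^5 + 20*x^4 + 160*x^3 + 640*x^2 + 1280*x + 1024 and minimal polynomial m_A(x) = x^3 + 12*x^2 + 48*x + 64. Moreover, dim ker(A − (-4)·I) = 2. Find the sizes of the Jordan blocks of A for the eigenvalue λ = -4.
Block sizes for λ = -4: [3, 2]

Step 1 — from the characteristic polynomial, algebraic multiplicity of λ = -4 is 5. From dim ker(A − (-4)·I) = 2, there are exactly 2 Jordan blocks for λ = -4.
Step 2 — from the minimal polynomial, the factor (x + 4)^3 tells us the largest block for λ = -4 has size 3.
Step 3 — with total size 5, 2 blocks, and largest block 3, the block sizes (in nonincreasing order) are [3, 2].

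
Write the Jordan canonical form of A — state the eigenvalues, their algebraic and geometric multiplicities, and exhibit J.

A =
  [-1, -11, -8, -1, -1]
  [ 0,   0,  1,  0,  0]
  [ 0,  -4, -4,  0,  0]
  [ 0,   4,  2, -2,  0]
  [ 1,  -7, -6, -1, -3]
J_3(-2) ⊕ J_1(-2) ⊕ J_1(-2)

The characteristic polynomial is
  det(x·I − A) = x^5 + 10*x^4 + 40*x^3 + 80*x^2 + 80*x + 32 = (x + 2)^5

Eigenvalues and multiplicities (the geometric multiplicity of λ is n − rank(A − λI), which equals the number of Jordan blocks for λ):
  λ = -2: algebraic multiplicity = 5, geometric multiplicity = 3

Determining the block sizes for each eigenvalue:
  λ = -2: with am = 5 and gm = 3, the partition is not yet determined (e.g. several partitions of 5 into 3 parts exist). Let N = A − (-2)·I. Computing rank(N^1) = 2, rank(N^2) = 1, rank(N^3) = 0; the number of blocks of size ≥ j is rank(N^{j−1}) − rank(N^j), giving [3, 1, 1]. So we have 1 block(s) of size 3, 2 block(s) of size 1 → block sizes [3, 1, 1]

Assembling the blocks gives a Jordan form
J =
  [-2,  1,  0,  0,  0]
  [ 0, -2,  1,  0,  0]
  [ 0,  0, -2,  0,  0]
  [ 0,  0,  0, -2,  0]
  [ 0,  0,  0,  0, -2]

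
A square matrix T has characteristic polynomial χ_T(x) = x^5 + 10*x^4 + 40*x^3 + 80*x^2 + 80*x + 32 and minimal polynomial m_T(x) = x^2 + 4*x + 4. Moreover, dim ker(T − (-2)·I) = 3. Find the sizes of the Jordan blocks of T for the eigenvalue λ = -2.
Block sizes for λ = -2: [2, 2, 1]

Step 1 — from the characteristic polynomial, algebraic multiplicity of λ = -2 is 5. From dim ker(T − (-2)·I) = 3, there are exactly 3 Jordan blocks for λ = -2.
Step 2 — from the minimal polynomial, the factor (x + 2)^2 tells us the largest block for λ = -2 has size 2.
Step 3 — with total size 5, 3 blocks, and largest block 2, the block sizes (in nonincreasing order) are [2, 2, 1].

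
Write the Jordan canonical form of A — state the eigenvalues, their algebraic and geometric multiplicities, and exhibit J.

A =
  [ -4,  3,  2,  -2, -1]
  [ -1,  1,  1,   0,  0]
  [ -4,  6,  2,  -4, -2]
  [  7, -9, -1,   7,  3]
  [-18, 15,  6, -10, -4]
J_1(-2) ⊕ J_3(1) ⊕ J_1(1)

The characteristic polynomial is
  det(x·I − A) = x^5 - 2*x^4 - 2*x^3 + 8*x^2 - 7*x + 2 = (x - 1)^4*(x + 2)

Eigenvalues and multiplicities (the geometric multiplicity of λ is n − rank(A − λI), which equals the number of Jordan blocks for λ):
  λ = -2: algebraic multiplicity = 1, geometric multiplicity = 1
  λ = 1: algebraic multiplicity = 4, geometric multiplicity = 2

Determining the block sizes for each eigenvalue:
  λ = -2: one block (gm = 1), so the single block has size am = 1 → block sizes [1]
  λ = 1: with am = 4 and gm = 2, the partition is not yet determined (e.g. several partitions of 4 into 2 parts exist). Let N = A − (1)·I. Computing rank(N^1) = 3, rank(N^2) = 2, rank(N^3) = 1; the number of blocks of size ≥ j is rank(N^{j−1}) − rank(N^j), giving [2, 1, 1]. So we have 1 block(s) of size 3, 1 block(s) of size 1 → block sizes [3, 1]

Assembling the blocks gives a Jordan form
J =
  [-2, 0, 0, 0, 0]
  [ 0, 1, 1, 0, 0]
  [ 0, 0, 1, 1, 0]
  [ 0, 0, 0, 1, 0]
  [ 0, 0, 0, 0, 1]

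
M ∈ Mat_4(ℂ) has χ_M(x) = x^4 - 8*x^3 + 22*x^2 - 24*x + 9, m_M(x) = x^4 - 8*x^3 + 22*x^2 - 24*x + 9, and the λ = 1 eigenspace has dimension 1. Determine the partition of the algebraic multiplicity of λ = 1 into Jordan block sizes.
Block sizes for λ = 1: [2]

Step 1 — from the characteristic polynomial, algebraic multiplicity of λ = 1 is 2. From dim ker(M − (1)·I) = 1, there are exactly 1 Jordan blocks for λ = 1.
Step 2 — from the minimal polynomial, the factor (x − 1)^2 tells us the largest block for λ = 1 has size 2.
Step 3 — with total size 2, 1 blocks, and largest block 2, the block sizes (in nonincreasing order) are [2].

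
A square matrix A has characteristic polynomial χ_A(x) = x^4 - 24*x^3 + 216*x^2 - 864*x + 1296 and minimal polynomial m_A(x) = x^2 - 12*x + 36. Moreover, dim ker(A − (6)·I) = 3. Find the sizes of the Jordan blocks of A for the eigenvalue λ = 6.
Block sizes for λ = 6: [2, 1, 1]

Step 1 — from the characteristic polynomial, algebraic multiplicity of λ = 6 is 4. From dim ker(A − (6)·I) = 3, there are exactly 3 Jordan blocks for λ = 6.
Step 2 — from the minimal polynomial, the factor (x − 6)^2 tells us the largest block for λ = 6 has size 2.
Step 3 — with total size 4, 3 blocks, and largest block 2, the block sizes (in nonincreasing order) are [2, 1, 1].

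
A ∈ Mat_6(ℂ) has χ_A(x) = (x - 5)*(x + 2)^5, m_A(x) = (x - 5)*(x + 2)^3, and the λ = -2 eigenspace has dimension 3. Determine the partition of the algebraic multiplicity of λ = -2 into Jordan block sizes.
Block sizes for λ = -2: [3, 1, 1]

Step 1 — from the characteristic polynomial, algebraic multiplicity of λ = -2 is 5. From dim ker(A − (-2)·I) = 3, there are exactly 3 Jordan blocks for λ = -2.
Step 2 — from the minimal polynomial, the factor (x + 2)^3 tells us the largest block for λ = -2 has size 3.
Step 3 — with total size 5, 3 blocks, and largest block 3, the block sizes (in nonincreasing order) are [3, 1, 1].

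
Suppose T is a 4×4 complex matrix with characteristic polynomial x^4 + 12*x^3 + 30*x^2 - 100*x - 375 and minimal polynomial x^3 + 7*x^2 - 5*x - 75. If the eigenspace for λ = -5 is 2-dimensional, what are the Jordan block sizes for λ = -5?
Block sizes for λ = -5: [2, 1]

Step 1 — from the characteristic polynomial, algebraic multiplicity of λ = -5 is 3. From dim ker(T − (-5)·I) = 2, there are exactly 2 Jordan blocks for λ = -5.
Step 2 — from the minimal polynomial, the factor (x + 5)^2 tells us the largest block for λ = -5 has size 2.
Step 3 — with total size 3, 2 blocks, and largest block 2, the block sizes (in nonincreasing order) are [2, 1].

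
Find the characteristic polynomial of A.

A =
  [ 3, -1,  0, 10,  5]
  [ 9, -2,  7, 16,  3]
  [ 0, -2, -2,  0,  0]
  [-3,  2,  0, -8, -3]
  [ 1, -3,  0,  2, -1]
x^5 + 10*x^4 + 40*x^3 + 80*x^2 + 80*x + 32

Expanding det(x·I − A) (e.g. by cofactor expansion or by noting that A is similar to its Jordan form J, which has the same characteristic polynomial as A) gives
  χ_A(x) = x^5 + 10*x^4 + 40*x^3 + 80*x^2 + 80*x + 32
which factors as (x + 2)^5. The eigenvalues (with algebraic multiplicities) are λ = -2 with multiplicity 5.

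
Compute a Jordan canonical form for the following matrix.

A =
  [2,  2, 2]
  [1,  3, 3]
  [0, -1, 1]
J_3(2)

The characteristic polynomial is
  det(x·I − A) = x^3 - 6*x^2 + 12*x - 8 = (x - 2)^3

Eigenvalues and multiplicities (the geometric multiplicity of λ is n − rank(A − λI), which equals the number of Jordan blocks for λ):
  λ = 2: algebraic multiplicity = 3, geometric multiplicity = 1

Determining the block sizes for each eigenvalue:
  λ = 2: one block (gm = 1), so the single block has size am = 3 → block sizes [3]

Assembling the blocks gives a Jordan form
J =
  [2, 1, 0]
  [0, 2, 1]
  [0, 0, 2]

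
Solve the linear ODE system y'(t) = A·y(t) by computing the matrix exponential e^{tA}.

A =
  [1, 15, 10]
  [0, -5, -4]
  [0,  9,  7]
e^{tA} =
  [exp(t), 15*t*exp(t), 10*t*exp(t)]
  [0, -6*t*exp(t) + exp(t), -4*t*exp(t)]
  [0, 9*t*exp(t), 6*t*exp(t) + exp(t)]

Strategy: write A = P · J · P⁻¹ where J is a Jordan canonical form, so e^{tA} = P · e^{tJ} · P⁻¹, and e^{tJ} can be computed block-by-block.

A has Jordan form
J =
  [1, 1, 0]
  [0, 1, 0]
  [0, 0, 1]
(up to reordering of blocks).

Per-block formulas:
  For a 2×2 Jordan block J_2(1): exp(t · J_2(1)) = e^(1t)·(I + t·N), where N is the 2×2 nilpotent shift.
  For a 1×1 block at λ = 1: exp(t · [1]) = [e^(1t)].

After assembling e^{tJ} and conjugating by P, we get:

e^{tA} =
  [exp(t), 15*t*exp(t), 10*t*exp(t)]
  [0, -6*t*exp(t) + exp(t), -4*t*exp(t)]
  [0, 9*t*exp(t), 6*t*exp(t) + exp(t)]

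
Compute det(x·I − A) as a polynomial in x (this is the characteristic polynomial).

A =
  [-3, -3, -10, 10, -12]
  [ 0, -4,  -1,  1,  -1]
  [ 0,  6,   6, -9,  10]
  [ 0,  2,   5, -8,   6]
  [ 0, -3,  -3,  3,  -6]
x^5 + 15*x^4 + 90*x^3 + 270*x^2 + 405*x + 243

Expanding det(x·I − A) (e.g. by cofactor expansion or by noting that A is similar to its Jordan form J, which has the same characteristic polynomial as A) gives
  χ_A(x) = x^5 + 15*x^4 + 90*x^3 + 270*x^2 + 405*x + 243
which factors as (x + 3)^5. The eigenvalues (with algebraic multiplicities) are λ = -3 with multiplicity 5.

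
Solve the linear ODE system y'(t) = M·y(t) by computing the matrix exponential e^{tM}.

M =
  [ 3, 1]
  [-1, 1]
e^{tM} =
  [t*exp(2*t) + exp(2*t), t*exp(2*t)]
  [-t*exp(2*t), -t*exp(2*t) + exp(2*t)]

Strategy: write M = P · J · P⁻¹ where J is a Jordan canonical form, so e^{tM} = P · e^{tJ} · P⁻¹, and e^{tJ} can be computed block-by-block.

M has Jordan form
J =
  [2, 1]
  [0, 2]
(up to reordering of blocks).

Per-block formulas:
  For a 2×2 Jordan block J_2(2): exp(t · J_2(2)) = e^(2t)·(I + t·N), where N is the 2×2 nilpotent shift.

After assembling e^{tJ} and conjugating by P, we get:

e^{tM} =
  [t*exp(2*t) + exp(2*t), t*exp(2*t)]
  [-t*exp(2*t), -t*exp(2*t) + exp(2*t)]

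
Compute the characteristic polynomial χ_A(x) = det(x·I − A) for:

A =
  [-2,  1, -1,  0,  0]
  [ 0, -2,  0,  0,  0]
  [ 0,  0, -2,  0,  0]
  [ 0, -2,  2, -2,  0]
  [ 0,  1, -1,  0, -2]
x^5 + 10*x^4 + 40*x^3 + 80*x^2 + 80*x + 32

Expanding det(x·I − A) (e.g. by cofactor expansion or by noting that A is similar to its Jordan form J, which has the same characteristic polynomial as A) gives
  χ_A(x) = x^5 + 10*x^4 + 40*x^3 + 80*x^2 + 80*x + 32
which factors as (x + 2)^5. The eigenvalues (with algebraic multiplicities) are λ = -2 with multiplicity 5.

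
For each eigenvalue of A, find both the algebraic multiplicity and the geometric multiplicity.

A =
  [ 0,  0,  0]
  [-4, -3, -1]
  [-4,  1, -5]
λ = -4: alg = 2, geom = 1; λ = 0: alg = 1, geom = 1

Step 1 — factor the characteristic polynomial to read off the algebraic multiplicities:
  χ_A(x) = x*(x + 4)^2

Step 2 — compute geometric multiplicities via the rank-nullity identity g(λ) = n − rank(A − λI):
  rank(A − (-4)·I) = 2, so dim ker(A − (-4)·I) = n − 2 = 1
  rank(A − (0)·I) = 2, so dim ker(A − (0)·I) = n − 2 = 1

Summary:
  λ = -4: algebraic multiplicity = 2, geometric multiplicity = 1
  λ = 0: algebraic multiplicity = 1, geometric multiplicity = 1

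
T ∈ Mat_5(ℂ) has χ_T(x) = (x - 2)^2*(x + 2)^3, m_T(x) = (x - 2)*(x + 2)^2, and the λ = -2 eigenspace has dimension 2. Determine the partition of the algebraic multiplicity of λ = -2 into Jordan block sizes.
Block sizes for λ = -2: [2, 1]

Step 1 — from the characteristic polynomial, algebraic multiplicity of λ = -2 is 3. From dim ker(T − (-2)·I) = 2, there are exactly 2 Jordan blocks for λ = -2.
Step 2 — from the minimal polynomial, the factor (x + 2)^2 tells us the largest block for λ = -2 has size 2.
Step 3 — with total size 3, 2 blocks, and largest block 2, the block sizes (in nonincreasing order) are [2, 1].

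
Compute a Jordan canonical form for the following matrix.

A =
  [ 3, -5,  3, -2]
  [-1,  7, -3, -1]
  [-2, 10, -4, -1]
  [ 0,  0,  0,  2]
J_2(2) ⊕ J_2(2)

The characteristic polynomial is
  det(x·I − A) = x^4 - 8*x^3 + 24*x^2 - 32*x + 16 = (x - 2)^4

Eigenvalues and multiplicities (the geometric multiplicity of λ is n − rank(A − λI), which equals the number of Jordan blocks for λ):
  λ = 2: algebraic multiplicity = 4, geometric multiplicity = 2

Determining the block sizes for each eigenvalue:
  λ = 2: with am = 4 and gm = 2, the partition is not yet determined (e.g. several partitions of 4 into 2 parts exist). Let N = A − (2)·I. Computing rank(N^1) = 2, rank(N^2) = 0; the number of blocks of size ≥ j is rank(N^{j−1}) − rank(N^j), giving [2, 2]. So we have 2 block(s) of size 2 → block sizes [2, 2]

Assembling the blocks gives a Jordan form
J =
  [2, 1, 0, 0]
  [0, 2, 0, 0]
  [0, 0, 2, 1]
  [0, 0, 0, 2]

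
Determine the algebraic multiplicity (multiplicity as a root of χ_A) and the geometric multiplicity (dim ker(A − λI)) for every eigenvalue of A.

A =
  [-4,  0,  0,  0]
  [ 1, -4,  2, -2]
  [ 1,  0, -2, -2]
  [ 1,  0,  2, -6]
λ = -4: alg = 4, geom = 3

Step 1 — factor the characteristic polynomial to read off the algebraic multiplicities:
  χ_A(x) = (x + 4)^4

Step 2 — compute geometric multiplicities via the rank-nullity identity g(λ) = n − rank(A − λI):
  rank(A − (-4)·I) = 1, so dim ker(A − (-4)·I) = n − 1 = 3

Summary:
  λ = -4: algebraic multiplicity = 4, geometric multiplicity = 3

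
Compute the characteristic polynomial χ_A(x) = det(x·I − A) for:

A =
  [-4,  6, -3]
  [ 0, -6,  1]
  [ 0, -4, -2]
x^3 + 12*x^2 + 48*x + 64

Expanding det(x·I − A) (e.g. by cofactor expansion or by noting that A is similar to its Jordan form J, which has the same characteristic polynomial as A) gives
  χ_A(x) = x^3 + 12*x^2 + 48*x + 64
which factors as (x + 4)^3. The eigenvalues (with algebraic multiplicities) are λ = -4 with multiplicity 3.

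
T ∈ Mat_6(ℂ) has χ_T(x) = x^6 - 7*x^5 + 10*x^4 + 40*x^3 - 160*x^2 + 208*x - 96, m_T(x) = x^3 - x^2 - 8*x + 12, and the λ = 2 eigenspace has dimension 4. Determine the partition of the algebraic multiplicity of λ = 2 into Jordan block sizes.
Block sizes for λ = 2: [2, 1, 1, 1]

Step 1 — from the characteristic polynomial, algebraic multiplicity of λ = 2 is 5. From dim ker(T − (2)·I) = 4, there are exactly 4 Jordan blocks for λ = 2.
Step 2 — from the minimal polynomial, the factor (x − 2)^2 tells us the largest block for λ = 2 has size 2.
Step 3 — with total size 5, 4 blocks, and largest block 2, the block sizes (in nonincreasing order) are [2, 1, 1, 1].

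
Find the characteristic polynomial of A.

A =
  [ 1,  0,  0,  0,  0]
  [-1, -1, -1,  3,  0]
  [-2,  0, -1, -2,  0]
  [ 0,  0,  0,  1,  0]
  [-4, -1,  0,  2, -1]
x^5 + x^4 - 2*x^3 - 2*x^2 + x + 1

Expanding det(x·I − A) (e.g. by cofactor expansion or by noting that A is similar to its Jordan form J, which has the same characteristic polynomial as A) gives
  χ_A(x) = x^5 + x^4 - 2*x^3 - 2*x^2 + x + 1
which factors as (x - 1)^2*(x + 1)^3. The eigenvalues (with algebraic multiplicities) are λ = -1 with multiplicity 3, λ = 1 with multiplicity 2.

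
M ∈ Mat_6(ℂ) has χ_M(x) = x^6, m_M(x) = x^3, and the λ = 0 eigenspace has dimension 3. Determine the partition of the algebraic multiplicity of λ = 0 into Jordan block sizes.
Block sizes for λ = 0: [3, 2, 1]

Step 1 — from the characteristic polynomial, algebraic multiplicity of λ = 0 is 6. From dim ker(M − (0)·I) = 3, there are exactly 3 Jordan blocks for λ = 0.
Step 2 — from the minimal polynomial, the factor (x − 0)^3 tells us the largest block for λ = 0 has size 3.
Step 3 — with total size 6, 3 blocks, and largest block 3, the block sizes (in nonincreasing order) are [3, 2, 1].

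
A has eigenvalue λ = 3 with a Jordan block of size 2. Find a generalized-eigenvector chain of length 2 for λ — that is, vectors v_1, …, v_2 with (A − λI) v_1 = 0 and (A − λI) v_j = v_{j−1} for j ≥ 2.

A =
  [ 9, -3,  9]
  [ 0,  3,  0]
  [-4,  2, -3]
A Jordan chain for λ = 3 of length 2:
v_1 = (6, 0, -4)ᵀ
v_2 = (1, 0, 0)ᵀ

Let N = A − (3)·I. We want v_2 with N^2 v_2 = 0 but N^1 v_2 ≠ 0; then v_{j-1} := N · v_j for j = 2, …, 2.

Pick v_2 = (1, 0, 0)ᵀ.
Then v_1 = N · v_2 = (6, 0, -4)ᵀ.

Sanity check: (A − (3)·I) v_1 = (0, 0, 0)ᵀ = 0. ✓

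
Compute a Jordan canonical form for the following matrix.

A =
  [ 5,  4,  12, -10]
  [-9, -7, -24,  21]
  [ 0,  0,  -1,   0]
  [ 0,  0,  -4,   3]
J_2(-1) ⊕ J_1(-1) ⊕ J_1(3)

The characteristic polynomial is
  det(x·I − A) = x^4 - 6*x^2 - 8*x - 3 = (x - 3)*(x + 1)^3

Eigenvalues and multiplicities (the geometric multiplicity of λ is n − rank(A − λI), which equals the number of Jordan blocks for λ):
  λ = -1: algebraic multiplicity = 3, geometric multiplicity = 2
  λ = 3: algebraic multiplicity = 1, geometric multiplicity = 1

Determining the block sizes for each eigenvalue:
  λ = -1: 2 blocks summing to 3 forces exactly one block of size 2 and the rest size 1 → block sizes [2, 1]
  λ = 3: one block (gm = 1), so the single block has size am = 1 → block sizes [1]

Assembling the blocks gives a Jordan form
J =
  [-1,  1,  0, 0]
  [ 0, -1,  0, 0]
  [ 0,  0, -1, 0]
  [ 0,  0,  0, 3]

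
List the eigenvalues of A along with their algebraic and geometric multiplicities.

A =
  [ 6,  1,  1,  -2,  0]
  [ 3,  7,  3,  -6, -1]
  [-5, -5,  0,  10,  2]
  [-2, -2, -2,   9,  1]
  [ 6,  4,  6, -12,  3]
λ = 5: alg = 5, geom = 2

Step 1 — factor the characteristic polynomial to read off the algebraic multiplicities:
  χ_A(x) = (x - 5)^5

Step 2 — compute geometric multiplicities via the rank-nullity identity g(λ) = n − rank(A − λI):
  rank(A − (5)·I) = 3, so dim ker(A − (5)·I) = n − 3 = 2

Summary:
  λ = 5: algebraic multiplicity = 5, geometric multiplicity = 2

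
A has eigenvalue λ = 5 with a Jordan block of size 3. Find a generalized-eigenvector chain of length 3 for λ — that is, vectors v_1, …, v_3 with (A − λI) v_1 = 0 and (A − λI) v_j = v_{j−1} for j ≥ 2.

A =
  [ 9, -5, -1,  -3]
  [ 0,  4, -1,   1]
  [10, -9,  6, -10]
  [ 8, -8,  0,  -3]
A Jordan chain for λ = 5 of length 3:
v_1 = (-1, -1, 1, 0)ᵀ
v_2 = (1, 1, 0, 0)ᵀ
v_3 = (1, 0, 0, 1)ᵀ

Let N = A − (5)·I. We want v_3 with N^3 v_3 = 0 but N^2 v_3 ≠ 0; then v_{j-1} := N · v_j for j = 3, …, 2.

Pick v_3 = (1, 0, 0, 1)ᵀ.
Then v_2 = N · v_3 = (1, 1, 0, 0)ᵀ.
Then v_1 = N · v_2 = (-1, -1, 1, 0)ᵀ.

Sanity check: (A − (5)·I) v_1 = (0, 0, 0, 0)ᵀ = 0. ✓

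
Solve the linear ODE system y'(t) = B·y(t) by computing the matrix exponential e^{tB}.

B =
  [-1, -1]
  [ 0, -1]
e^{tB} =
  [exp(-t), -t*exp(-t)]
  [0, exp(-t)]

Strategy: write B = P · J · P⁻¹ where J is a Jordan canonical form, so e^{tB} = P · e^{tJ} · P⁻¹, and e^{tJ} can be computed block-by-block.

B has Jordan form
J =
  [-1,  1]
  [ 0, -1]
(up to reordering of blocks).

Per-block formulas:
  For a 2×2 Jordan block J_2(-1): exp(t · J_2(-1)) = e^(-1t)·(I + t·N), where N is the 2×2 nilpotent shift.

After assembling e^{tJ} and conjugating by P, we get:

e^{tB} =
  [exp(-t), -t*exp(-t)]
  [0, exp(-t)]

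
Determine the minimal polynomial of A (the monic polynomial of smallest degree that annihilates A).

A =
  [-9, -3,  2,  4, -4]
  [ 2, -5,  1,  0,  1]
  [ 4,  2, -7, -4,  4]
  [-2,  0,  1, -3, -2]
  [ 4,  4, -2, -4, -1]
x^3 + 15*x^2 + 75*x + 125

The characteristic polynomial is χ_A(x) = (x + 5)^5, so the eigenvalues are known. The minimal polynomial is
  m_A(x) = Π_λ (x − λ)^{k_λ}
where k_λ is the size of the *largest* Jordan block for λ (equivalently, the smallest k with (A − λI)^k v = 0 for every generalised eigenvector v of λ).

  λ = -5: largest Jordan block has size 3, contributing (x + 5)^3

So m_A(x) = (x + 5)^3 = x^3 + 15*x^2 + 75*x + 125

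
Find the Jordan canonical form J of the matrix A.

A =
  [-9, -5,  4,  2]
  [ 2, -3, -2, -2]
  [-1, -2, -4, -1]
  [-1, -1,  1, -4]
J_2(-5) ⊕ J_2(-5)

The characteristic polynomial is
  det(x·I − A) = x^4 + 20*x^3 + 150*x^2 + 500*x + 625 = (x + 5)^4

Eigenvalues and multiplicities (the geometric multiplicity of λ is n − rank(A − λI), which equals the number of Jordan blocks for λ):
  λ = -5: algebraic multiplicity = 4, geometric multiplicity = 2

Determining the block sizes for each eigenvalue:
  λ = -5: with am = 4 and gm = 2, the partition is not yet determined (e.g. several partitions of 4 into 2 parts exist). Let N = A − (-5)·I. Computing rank(N^1) = 2, rank(N^2) = 0; the number of blocks of size ≥ j is rank(N^{j−1}) − rank(N^j), giving [2, 2]. So we have 2 block(s) of size 2 → block sizes [2, 2]

Assembling the blocks gives a Jordan form
J =
  [-5,  1,  0,  0]
  [ 0, -5,  0,  0]
  [ 0,  0, -5,  1]
  [ 0,  0,  0, -5]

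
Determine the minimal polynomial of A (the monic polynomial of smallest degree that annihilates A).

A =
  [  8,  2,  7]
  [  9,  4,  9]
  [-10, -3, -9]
x^3 - 3*x^2 + 3*x - 1

The characteristic polynomial is χ_A(x) = (x - 1)^3, so the eigenvalues are known. The minimal polynomial is
  m_A(x) = Π_λ (x − λ)^{k_λ}
where k_λ is the size of the *largest* Jordan block for λ (equivalently, the smallest k with (A − λI)^k v = 0 for every generalised eigenvector v of λ).

  λ = 1: largest Jordan block has size 3, contributing (x − 1)^3

So m_A(x) = (x - 1)^3 = x^3 - 3*x^2 + 3*x - 1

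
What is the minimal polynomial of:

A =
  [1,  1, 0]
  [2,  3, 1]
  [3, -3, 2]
x^3 - 6*x^2 + 12*x - 8

The characteristic polynomial is χ_A(x) = (x - 2)^3, so the eigenvalues are known. The minimal polynomial is
  m_A(x) = Π_λ (x − λ)^{k_λ}
where k_λ is the size of the *largest* Jordan block for λ (equivalently, the smallest k with (A − λI)^k v = 0 for every generalised eigenvector v of λ).

  λ = 2: largest Jordan block has size 3, contributing (x − 2)^3

So m_A(x) = (x - 2)^3 = x^3 - 6*x^2 + 12*x - 8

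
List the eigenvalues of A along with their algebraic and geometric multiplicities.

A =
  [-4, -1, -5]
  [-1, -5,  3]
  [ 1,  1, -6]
λ = -5: alg = 3, geom = 1

Step 1 — factor the characteristic polynomial to read off the algebraic multiplicities:
  χ_A(x) = (x + 5)^3

Step 2 — compute geometric multiplicities via the rank-nullity identity g(λ) = n − rank(A − λI):
  rank(A − (-5)·I) = 2, so dim ker(A − (-5)·I) = n − 2 = 1

Summary:
  λ = -5: algebraic multiplicity = 3, geometric multiplicity = 1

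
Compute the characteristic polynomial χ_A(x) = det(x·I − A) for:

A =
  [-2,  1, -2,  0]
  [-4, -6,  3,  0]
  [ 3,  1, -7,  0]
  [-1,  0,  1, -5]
x^4 + 20*x^3 + 150*x^2 + 500*x + 625

Expanding det(x·I − A) (e.g. by cofactor expansion or by noting that A is similar to its Jordan form J, which has the same characteristic polynomial as A) gives
  χ_A(x) = x^4 + 20*x^3 + 150*x^2 + 500*x + 625
which factors as (x + 5)^4. The eigenvalues (with algebraic multiplicities) are λ = -5 with multiplicity 4.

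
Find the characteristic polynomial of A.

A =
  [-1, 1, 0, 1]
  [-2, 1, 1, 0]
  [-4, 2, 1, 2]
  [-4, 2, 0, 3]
x^4 - 4*x^3 + 6*x^2 - 4*x + 1

Expanding det(x·I − A) (e.g. by cofactor expansion or by noting that A is similar to its Jordan form J, which has the same characteristic polynomial as A) gives
  χ_A(x) = x^4 - 4*x^3 + 6*x^2 - 4*x + 1
which factors as (x - 1)^4. The eigenvalues (with algebraic multiplicities) are λ = 1 with multiplicity 4.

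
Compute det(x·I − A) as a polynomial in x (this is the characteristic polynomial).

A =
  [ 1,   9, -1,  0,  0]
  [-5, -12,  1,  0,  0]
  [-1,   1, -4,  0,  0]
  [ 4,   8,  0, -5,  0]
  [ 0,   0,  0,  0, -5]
x^5 + 25*x^4 + 250*x^3 + 1250*x^2 + 3125*x + 3125

Expanding det(x·I − A) (e.g. by cofactor expansion or by noting that A is similar to its Jordan form J, which has the same characteristic polynomial as A) gives
  χ_A(x) = x^5 + 25*x^4 + 250*x^3 + 1250*x^2 + 3125*x + 3125
which factors as (x + 5)^5. The eigenvalues (with algebraic multiplicities) are λ = -5 with multiplicity 5.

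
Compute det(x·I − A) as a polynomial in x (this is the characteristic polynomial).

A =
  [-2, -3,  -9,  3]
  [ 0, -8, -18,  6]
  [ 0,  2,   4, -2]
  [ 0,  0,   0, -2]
x^4 + 8*x^3 + 24*x^2 + 32*x + 16

Expanding det(x·I − A) (e.g. by cofactor expansion or by noting that A is similar to its Jordan form J, which has the same characteristic polynomial as A) gives
  χ_A(x) = x^4 + 8*x^3 + 24*x^2 + 32*x + 16
which factors as (x + 2)^4. The eigenvalues (with algebraic multiplicities) are λ = -2 with multiplicity 4.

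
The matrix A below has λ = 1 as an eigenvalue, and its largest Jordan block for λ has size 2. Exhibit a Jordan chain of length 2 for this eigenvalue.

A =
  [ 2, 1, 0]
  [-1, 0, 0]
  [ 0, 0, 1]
A Jordan chain for λ = 1 of length 2:
v_1 = (1, -1, 0)ᵀ
v_2 = (1, 0, 0)ᵀ

Let N = A − (1)·I. We want v_2 with N^2 v_2 = 0 but N^1 v_2 ≠ 0; then v_{j-1} := N · v_j for j = 2, …, 2.

Pick v_2 = (1, 0, 0)ᵀ.
Then v_1 = N · v_2 = (1, -1, 0)ᵀ.

Sanity check: (A − (1)·I) v_1 = (0, 0, 0)ᵀ = 0. ✓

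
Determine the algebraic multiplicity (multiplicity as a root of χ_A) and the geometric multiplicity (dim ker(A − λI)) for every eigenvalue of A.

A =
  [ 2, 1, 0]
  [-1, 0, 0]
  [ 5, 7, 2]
λ = 1: alg = 2, geom = 1; λ = 2: alg = 1, geom = 1

Step 1 — factor the characteristic polynomial to read off the algebraic multiplicities:
  χ_A(x) = (x - 2)*(x - 1)^2

Step 2 — compute geometric multiplicities via the rank-nullity identity g(λ) = n − rank(A − λI):
  rank(A − (1)·I) = 2, so dim ker(A − (1)·I) = n − 2 = 1
  rank(A − (2)·I) = 2, so dim ker(A − (2)·I) = n − 2 = 1

Summary:
  λ = 1: algebraic multiplicity = 2, geometric multiplicity = 1
  λ = 2: algebraic multiplicity = 1, geometric multiplicity = 1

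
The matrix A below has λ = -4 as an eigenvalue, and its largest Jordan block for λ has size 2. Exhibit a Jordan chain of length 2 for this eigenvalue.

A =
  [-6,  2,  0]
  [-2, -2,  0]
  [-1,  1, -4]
A Jordan chain for λ = -4 of length 2:
v_1 = (-2, -2, -1)ᵀ
v_2 = (1, 0, 0)ᵀ

Let N = A − (-4)·I. We want v_2 with N^2 v_2 = 0 but N^1 v_2 ≠ 0; then v_{j-1} := N · v_j for j = 2, …, 2.

Pick v_2 = (1, 0, 0)ᵀ.
Then v_1 = N · v_2 = (-2, -2, -1)ᵀ.

Sanity check: (A − (-4)·I) v_1 = (0, 0, 0)ᵀ = 0. ✓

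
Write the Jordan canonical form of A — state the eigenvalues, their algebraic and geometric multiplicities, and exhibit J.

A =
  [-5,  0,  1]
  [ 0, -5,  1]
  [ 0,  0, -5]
J_2(-5) ⊕ J_1(-5)

The characteristic polynomial is
  det(x·I − A) = x^3 + 15*x^2 + 75*x + 125 = (x + 5)^3

Eigenvalues and multiplicities (the geometric multiplicity of λ is n − rank(A − λI), which equals the number of Jordan blocks for λ):
  λ = -5: algebraic multiplicity = 3, geometric multiplicity = 2

Determining the block sizes for each eigenvalue:
  λ = -5: 2 blocks summing to 3 forces exactly one block of size 2 and the rest size 1 → block sizes [2, 1]

Assembling the blocks gives a Jordan form
J =
  [-5,  1,  0]
  [ 0, -5,  0]
  [ 0,  0, -5]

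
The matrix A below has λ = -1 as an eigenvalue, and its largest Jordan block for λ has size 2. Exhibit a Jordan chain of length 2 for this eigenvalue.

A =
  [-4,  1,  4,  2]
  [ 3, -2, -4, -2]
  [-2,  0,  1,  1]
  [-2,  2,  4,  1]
A Jordan chain for λ = -1 of length 2:
v_1 = (-3, 3, -2, -2)ᵀ
v_2 = (1, 0, 0, 0)ᵀ

Let N = A − (-1)·I. We want v_2 with N^2 v_2 = 0 but N^1 v_2 ≠ 0; then v_{j-1} := N · v_j for j = 2, …, 2.

Pick v_2 = (1, 0, 0, 0)ᵀ.
Then v_1 = N · v_2 = (-3, 3, -2, -2)ᵀ.

Sanity check: (A − (-1)·I) v_1 = (0, 0, 0, 0)ᵀ = 0. ✓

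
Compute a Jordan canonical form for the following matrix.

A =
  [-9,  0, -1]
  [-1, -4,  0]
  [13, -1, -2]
J_3(-5)

The characteristic polynomial is
  det(x·I − A) = x^3 + 15*x^2 + 75*x + 125 = (x + 5)^3

Eigenvalues and multiplicities (the geometric multiplicity of λ is n − rank(A − λI), which equals the number of Jordan blocks for λ):
  λ = -5: algebraic multiplicity = 3, geometric multiplicity = 1

Determining the block sizes for each eigenvalue:
  λ = -5: one block (gm = 1), so the single block has size am = 3 → block sizes [3]

Assembling the blocks gives a Jordan form
J =
  [-5,  1,  0]
  [ 0, -5,  1]
  [ 0,  0, -5]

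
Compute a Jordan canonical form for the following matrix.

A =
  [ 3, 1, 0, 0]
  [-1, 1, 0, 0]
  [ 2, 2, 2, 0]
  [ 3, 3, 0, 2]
J_2(2) ⊕ J_1(2) ⊕ J_1(2)

The characteristic polynomial is
  det(x·I − A) = x^4 - 8*x^3 + 24*x^2 - 32*x + 16 = (x - 2)^4

Eigenvalues and multiplicities (the geometric multiplicity of λ is n − rank(A − λI), which equals the number of Jordan blocks for λ):
  λ = 2: algebraic multiplicity = 4, geometric multiplicity = 3

Determining the block sizes for each eigenvalue:
  λ = 2: 3 blocks summing to 4 forces exactly one block of size 2 and the rest size 1 → block sizes [2, 1, 1]

Assembling the blocks gives a Jordan form
J =
  [2, 1, 0, 0]
  [0, 2, 0, 0]
  [0, 0, 2, 0]
  [0, 0, 0, 2]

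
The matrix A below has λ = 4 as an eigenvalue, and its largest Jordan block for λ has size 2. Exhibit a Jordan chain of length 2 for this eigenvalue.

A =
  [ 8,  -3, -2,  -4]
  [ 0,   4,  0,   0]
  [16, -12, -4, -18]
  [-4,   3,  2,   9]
A Jordan chain for λ = 4 of length 2:
v_1 = (4, 0, 8, 0)ᵀ
v_2 = (5, 0, 0, 4)ᵀ

Let N = A − (4)·I. We want v_2 with N^2 v_2 = 0 but N^1 v_2 ≠ 0; then v_{j-1} := N · v_j for j = 2, …, 2.

Pick v_2 = (5, 0, 0, 4)ᵀ.
Then v_1 = N · v_2 = (4, 0, 8, 0)ᵀ.

Sanity check: (A − (4)·I) v_1 = (0, 0, 0, 0)ᵀ = 0. ✓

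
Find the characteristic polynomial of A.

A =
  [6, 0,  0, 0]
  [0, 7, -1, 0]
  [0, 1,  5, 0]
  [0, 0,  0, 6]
x^4 - 24*x^3 + 216*x^2 - 864*x + 1296

Expanding det(x·I − A) (e.g. by cofactor expansion or by noting that A is similar to its Jordan form J, which has the same characteristic polynomial as A) gives
  χ_A(x) = x^4 - 24*x^3 + 216*x^2 - 864*x + 1296
which factors as (x - 6)^4. The eigenvalues (with algebraic multiplicities) are λ = 6 with multiplicity 4.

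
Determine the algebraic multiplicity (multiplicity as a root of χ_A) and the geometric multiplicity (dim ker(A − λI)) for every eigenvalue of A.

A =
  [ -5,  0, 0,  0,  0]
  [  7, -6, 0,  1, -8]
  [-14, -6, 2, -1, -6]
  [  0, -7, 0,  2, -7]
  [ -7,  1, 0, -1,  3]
λ = -5: alg = 2, geom = 2; λ = 2: alg = 3, geom = 2

Step 1 — factor the characteristic polynomial to read off the algebraic multiplicities:
  χ_A(x) = (x - 2)^3*(x + 5)^2

Step 2 — compute geometric multiplicities via the rank-nullity identity g(λ) = n − rank(A − λI):
  rank(A − (-5)·I) = 3, so dim ker(A − (-5)·I) = n − 3 = 2
  rank(A − (2)·I) = 3, so dim ker(A − (2)·I) = n − 3 = 2

Summary:
  λ = -5: algebraic multiplicity = 2, geometric multiplicity = 2
  λ = 2: algebraic multiplicity = 3, geometric multiplicity = 2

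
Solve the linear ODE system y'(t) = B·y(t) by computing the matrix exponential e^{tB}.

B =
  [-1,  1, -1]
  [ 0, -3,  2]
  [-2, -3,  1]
e^{tB} =
  [t^2*exp(-t) + exp(-t), t^2*exp(-t)/2 + t*exp(-t), -t*exp(-t)]
  [-2*t^2*exp(-t), -t^2*exp(-t) - 2*t*exp(-t) + exp(-t), 2*t*exp(-t)]
  [-2*t^2*exp(-t) - 2*t*exp(-t), -t^2*exp(-t) - 3*t*exp(-t), 2*t*exp(-t) + exp(-t)]

Strategy: write B = P · J · P⁻¹ where J is a Jordan canonical form, so e^{tB} = P · e^{tJ} · P⁻¹, and e^{tJ} can be computed block-by-block.

B has Jordan form
J =
  [-1,  1,  0]
  [ 0, -1,  1]
  [ 0,  0, -1]
(up to reordering of blocks).

Per-block formulas:
  For a 3×3 Jordan block J_3(-1): exp(t · J_3(-1)) = e^(-1t)·(I + t·N + (t^2/2)·N^2), where N is the 3×3 nilpotent shift.

After assembling e^{tJ} and conjugating by P, we get:

e^{tB} =
  [t^2*exp(-t) + exp(-t), t^2*exp(-t)/2 + t*exp(-t), -t*exp(-t)]
  [-2*t^2*exp(-t), -t^2*exp(-t) - 2*t*exp(-t) + exp(-t), 2*t*exp(-t)]
  [-2*t^2*exp(-t) - 2*t*exp(-t), -t^2*exp(-t) - 3*t*exp(-t), 2*t*exp(-t) + exp(-t)]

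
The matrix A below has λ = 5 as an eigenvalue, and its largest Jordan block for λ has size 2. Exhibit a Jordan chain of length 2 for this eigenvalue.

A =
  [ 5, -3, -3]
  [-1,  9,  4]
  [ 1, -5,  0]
A Jordan chain for λ = 5 of length 2:
v_1 = (0, -1, 1)ᵀ
v_2 = (1, 0, 0)ᵀ

Let N = A − (5)·I. We want v_2 with N^2 v_2 = 0 but N^1 v_2 ≠ 0; then v_{j-1} := N · v_j for j = 2, …, 2.

Pick v_2 = (1, 0, 0)ᵀ.
Then v_1 = N · v_2 = (0, -1, 1)ᵀ.

Sanity check: (A − (5)·I) v_1 = (0, 0, 0)ᵀ = 0. ✓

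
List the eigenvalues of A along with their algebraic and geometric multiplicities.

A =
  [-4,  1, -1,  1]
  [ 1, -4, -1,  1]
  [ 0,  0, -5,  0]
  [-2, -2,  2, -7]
λ = -5: alg = 4, geom = 3

Step 1 — factor the characteristic polynomial to read off the algebraic multiplicities:
  χ_A(x) = (x + 5)^4

Step 2 — compute geometric multiplicities via the rank-nullity identity g(λ) = n − rank(A − λI):
  rank(A − (-5)·I) = 1, so dim ker(A − (-5)·I) = n − 1 = 3

Summary:
  λ = -5: algebraic multiplicity = 4, geometric multiplicity = 3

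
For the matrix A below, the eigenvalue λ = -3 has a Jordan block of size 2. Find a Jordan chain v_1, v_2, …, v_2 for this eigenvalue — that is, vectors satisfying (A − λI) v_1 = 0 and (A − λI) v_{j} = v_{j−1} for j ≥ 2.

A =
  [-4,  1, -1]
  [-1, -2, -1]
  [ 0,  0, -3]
A Jordan chain for λ = -3 of length 2:
v_1 = (-1, -1, 0)ᵀ
v_2 = (1, 0, 0)ᵀ

Let N = A − (-3)·I. We want v_2 with N^2 v_2 = 0 but N^1 v_2 ≠ 0; then v_{j-1} := N · v_j for j = 2, …, 2.

Pick v_2 = (1, 0, 0)ᵀ.
Then v_1 = N · v_2 = (-1, -1, 0)ᵀ.

Sanity check: (A − (-3)·I) v_1 = (0, 0, 0)ᵀ = 0. ✓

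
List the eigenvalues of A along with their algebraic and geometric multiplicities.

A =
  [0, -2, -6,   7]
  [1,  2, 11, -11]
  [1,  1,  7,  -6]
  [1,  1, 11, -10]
λ = -4: alg = 1, geom = 1; λ = 1: alg = 3, geom = 1

Step 1 — factor the characteristic polynomial to read off the algebraic multiplicities:
  χ_A(x) = (x - 1)^3*(x + 4)

Step 2 — compute geometric multiplicities via the rank-nullity identity g(λ) = n − rank(A − λI):
  rank(A − (-4)·I) = 3, so dim ker(A − (-4)·I) = n − 3 = 1
  rank(A − (1)·I) = 3, so dim ker(A − (1)·I) = n − 3 = 1

Summary:
  λ = -4: algebraic multiplicity = 1, geometric multiplicity = 1
  λ = 1: algebraic multiplicity = 3, geometric multiplicity = 1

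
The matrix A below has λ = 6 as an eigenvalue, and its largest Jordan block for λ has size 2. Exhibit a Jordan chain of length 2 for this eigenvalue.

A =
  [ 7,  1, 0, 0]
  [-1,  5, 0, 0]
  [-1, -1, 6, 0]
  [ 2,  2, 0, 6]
A Jordan chain for λ = 6 of length 2:
v_1 = (1, -1, -1, 2)ᵀ
v_2 = (1, 0, 0, 0)ᵀ

Let N = A − (6)·I. We want v_2 with N^2 v_2 = 0 but N^1 v_2 ≠ 0; then v_{j-1} := N · v_j for j = 2, …, 2.

Pick v_2 = (1, 0, 0, 0)ᵀ.
Then v_1 = N · v_2 = (1, -1, -1, 2)ᵀ.

Sanity check: (A − (6)·I) v_1 = (0, 0, 0, 0)ᵀ = 0. ✓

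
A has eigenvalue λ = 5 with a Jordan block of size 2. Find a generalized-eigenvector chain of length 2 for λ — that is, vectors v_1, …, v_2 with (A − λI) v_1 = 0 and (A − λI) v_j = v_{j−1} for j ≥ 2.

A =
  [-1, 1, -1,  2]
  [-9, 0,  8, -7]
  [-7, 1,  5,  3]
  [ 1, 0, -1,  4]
A Jordan chain for λ = 5 of length 2:
v_1 = (0, 3, 1, -1)ᵀ
v_2 = (0, 1, 1, 0)ᵀ

Let N = A − (5)·I. We want v_2 with N^2 v_2 = 0 but N^1 v_2 ≠ 0; then v_{j-1} := N · v_j for j = 2, …, 2.

Pick v_2 = (0, 1, 1, 0)ᵀ.
Then v_1 = N · v_2 = (0, 3, 1, -1)ᵀ.

Sanity check: (A − (5)·I) v_1 = (0, 0, 0, 0)ᵀ = 0. ✓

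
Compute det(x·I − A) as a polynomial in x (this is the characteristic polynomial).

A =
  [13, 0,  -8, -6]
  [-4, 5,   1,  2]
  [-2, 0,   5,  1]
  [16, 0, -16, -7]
x^4 - 16*x^3 + 90*x^2 - 200*x + 125

Expanding det(x·I − A) (e.g. by cofactor expansion or by noting that A is similar to its Jordan form J, which has the same characteristic polynomial as A) gives
  χ_A(x) = x^4 - 16*x^3 + 90*x^2 - 200*x + 125
which factors as (x - 5)^3*(x - 1). The eigenvalues (with algebraic multiplicities) are λ = 1 with multiplicity 1, λ = 5 with multiplicity 3.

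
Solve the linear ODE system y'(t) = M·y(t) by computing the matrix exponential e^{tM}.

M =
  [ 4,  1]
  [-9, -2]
e^{tM} =
  [3*t*exp(t) + exp(t), t*exp(t)]
  [-9*t*exp(t), -3*t*exp(t) + exp(t)]

Strategy: write M = P · J · P⁻¹ where J is a Jordan canonical form, so e^{tM} = P · e^{tJ} · P⁻¹, and e^{tJ} can be computed block-by-block.

M has Jordan form
J =
  [1, 1]
  [0, 1]
(up to reordering of blocks).

Per-block formulas:
  For a 2×2 Jordan block J_2(1): exp(t · J_2(1)) = e^(1t)·(I + t·N), where N is the 2×2 nilpotent shift.

After assembling e^{tJ} and conjugating by P, we get:

e^{tM} =
  [3*t*exp(t) + exp(t), t*exp(t)]
  [-9*t*exp(t), -3*t*exp(t) + exp(t)]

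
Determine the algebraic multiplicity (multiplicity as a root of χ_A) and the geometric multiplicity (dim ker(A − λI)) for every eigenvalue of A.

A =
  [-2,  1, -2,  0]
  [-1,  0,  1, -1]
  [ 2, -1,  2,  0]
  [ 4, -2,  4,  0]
λ = 0: alg = 4, geom = 2

Step 1 — factor the characteristic polynomial to read off the algebraic multiplicities:
  χ_A(x) = x^4

Step 2 — compute geometric multiplicities via the rank-nullity identity g(λ) = n − rank(A − λI):
  rank(A − (0)·I) = 2, so dim ker(A − (0)·I) = n − 2 = 2

Summary:
  λ = 0: algebraic multiplicity = 4, geometric multiplicity = 2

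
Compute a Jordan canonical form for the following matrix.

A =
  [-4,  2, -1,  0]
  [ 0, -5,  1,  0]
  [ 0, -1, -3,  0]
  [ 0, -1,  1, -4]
J_3(-4) ⊕ J_1(-4)

The characteristic polynomial is
  det(x·I − A) = x^4 + 16*x^3 + 96*x^2 + 256*x + 256 = (x + 4)^4

Eigenvalues and multiplicities (the geometric multiplicity of λ is n − rank(A − λI), which equals the number of Jordan blocks for λ):
  λ = -4: algebraic multiplicity = 4, geometric multiplicity = 2

Determining the block sizes for each eigenvalue:
  λ = -4: with am = 4 and gm = 2, the partition is not yet determined (e.g. several partitions of 4 into 2 parts exist). Let N = A − (-4)·I. Computing rank(N^1) = 2, rank(N^2) = 1, rank(N^3) = 0; the number of blocks of size ≥ j is rank(N^{j−1}) − rank(N^j), giving [2, 1, 1]. So we have 1 block(s) of size 3, 1 block(s) of size 1 → block sizes [3, 1]

Assembling the blocks gives a Jordan form
J =
  [-4,  1,  0,  0]
  [ 0, -4,  1,  0]
  [ 0,  0, -4,  0]
  [ 0,  0,  0, -4]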